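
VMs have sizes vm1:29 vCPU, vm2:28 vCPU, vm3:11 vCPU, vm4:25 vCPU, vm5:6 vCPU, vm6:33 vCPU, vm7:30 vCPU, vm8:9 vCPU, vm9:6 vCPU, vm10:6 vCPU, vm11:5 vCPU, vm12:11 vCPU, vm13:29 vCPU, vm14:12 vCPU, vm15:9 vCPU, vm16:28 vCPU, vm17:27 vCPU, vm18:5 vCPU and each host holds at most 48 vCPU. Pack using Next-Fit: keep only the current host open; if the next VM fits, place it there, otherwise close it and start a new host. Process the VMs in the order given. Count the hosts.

9 hosts

Put vm1 (29 vCPU) in host 1; 19 vCPU remain.
Put vm2 (28 vCPU) in host 2; 20 vCPU remain.
Put vm3 (11 vCPU) in host 2; 9 vCPU remain.
Put vm4 (25 vCPU) in host 3; 23 vCPU remain.
Put vm5 (6 vCPU) in host 3; 17 vCPU remain.
Put vm6 (33 vCPU) in host 4; 15 vCPU remain.
Put vm7 (30 vCPU) in host 5; 18 vCPU remain.
Put vm8 (9 vCPU) in host 5; 9 vCPU remain.
Put vm9 (6 vCPU) in host 5; 3 vCPU remain.
Put vm10 (6 vCPU) in host 6; 42 vCPU remain.
Put vm11 (5 vCPU) in host 6; 37 vCPU remain.
Put vm12 (11 vCPU) in host 6; 26 vCPU remain.
Put vm13 (29 vCPU) in host 7; 19 vCPU remain.
Put vm14 (12 vCPU) in host 7; 7 vCPU remain.
Put vm15 (9 vCPU) in host 8; 39 vCPU remain.
Put vm16 (28 vCPU) in host 8; 11 vCPU remain.
Put vm17 (27 vCPU) in host 9; 21 vCPU remain.
Put vm18 (5 vCPU) in host 9; 16 vCPU remain.
Final hosts: [29] [28,11] [25,6] [33] [30,9,6] [6,5,11] [29,12] [9,28] [27,5].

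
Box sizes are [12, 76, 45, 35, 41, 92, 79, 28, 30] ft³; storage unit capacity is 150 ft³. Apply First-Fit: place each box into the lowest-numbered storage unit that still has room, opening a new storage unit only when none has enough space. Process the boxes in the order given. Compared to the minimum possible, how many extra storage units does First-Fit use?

First-Fit: [12,76,45] [35,41,28,30] [92] [79] → 4 storage units.
Total size 438 ft³; any packing needs at least ⌈438/150⌉ = 3 storage units.
An optimal packing achieves that bound: [92,45,12] [79,41,30] [76,35,28] → 3 storage units.
Excess: 4 − 3 = 1.

1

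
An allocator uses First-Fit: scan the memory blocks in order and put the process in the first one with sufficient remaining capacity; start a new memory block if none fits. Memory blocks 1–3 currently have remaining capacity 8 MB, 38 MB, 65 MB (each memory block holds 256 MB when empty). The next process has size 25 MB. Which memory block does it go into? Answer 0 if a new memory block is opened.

2

Memory blocks with room: memory block 2 (38 MB), memory block 3 (65 MB).
The first with room is memory block 2.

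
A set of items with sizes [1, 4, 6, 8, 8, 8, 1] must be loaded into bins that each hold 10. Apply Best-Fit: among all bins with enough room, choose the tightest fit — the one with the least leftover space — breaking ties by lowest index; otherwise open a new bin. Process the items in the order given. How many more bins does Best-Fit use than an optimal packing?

1

Best-Fit: [1,4] [6] [8,1] [8] [8] → 5 bins.
Total size 36; any packing needs at least ⌈36/10⌉ = 4 bins.
An optimal packing achieves that bound: [8,1,1] [8] [8] [6,4] → 4 bins.
Excess: 5 − 4 = 1.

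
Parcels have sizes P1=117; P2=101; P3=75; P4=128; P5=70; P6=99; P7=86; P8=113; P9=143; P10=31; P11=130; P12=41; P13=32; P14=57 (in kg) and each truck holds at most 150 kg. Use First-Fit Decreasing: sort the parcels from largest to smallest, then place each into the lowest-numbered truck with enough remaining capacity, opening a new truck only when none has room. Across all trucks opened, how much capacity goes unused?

127

Sorted descending: 143, 130, 128, 117, 113, 101, 99, 86, 75, 70, 57, 41, 32, 31.
Put 143 kg in truck 1; 7 kg remain.
Put 130 kg in truck 2; 20 kg remain.
Put 128 kg in truck 3; 22 kg remain.
Put 117 kg in truck 4; 33 kg remain.
Put 113 kg in truck 5; 37 kg remain.
Put 101 kg in truck 6; 49 kg remain.
Put 99 kg in truck 7; 51 kg remain.
Put 86 kg in truck 8; 64 kg remain.
Put 75 kg in truck 9; 75 kg remain.
Put 70 kg in truck 9; 5 kg remain.
Put 57 kg in truck 8; 7 kg remain.
Put 41 kg in truck 6; 8 kg remain.
Put 32 kg in truck 4; 1 kg remain.
Put 31 kg in truck 5; 6 kg remain.
9 trucks × 150 kg = 1350 kg; used 1223 kg; unused 127 kg.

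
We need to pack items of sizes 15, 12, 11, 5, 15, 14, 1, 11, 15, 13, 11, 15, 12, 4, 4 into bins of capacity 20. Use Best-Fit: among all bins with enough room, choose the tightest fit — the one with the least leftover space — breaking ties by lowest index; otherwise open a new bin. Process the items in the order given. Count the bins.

Put 15 in bin 1; 5 remain.
Put 12 in bin 2; 8 remain.
Put 11 in bin 3; 9 remain.
Put 5 in bin 1; 0 remain.
Put 15 in bin 4; 5 remain.
Put 14 in bin 5; 6 remain.
Put 1 in bin 4; 4 remain.
Put 11 in bin 6; 9 remain.
Put 15 in bin 7; 5 remain.
Put 13 in bin 8; 7 remain.
Put 11 in bin 9; 9 remain.
Put 15 in bin 10; 5 remain.
Put 12 in bin 11; 8 remain.
Put 4 in bin 4; 0 remain.
Put 4 in bin 7; 1 remain.
Final bins: [15,5] [12] [11] [15,1,4] [14] [11] [15,4] [13] [11] [15] [12].

11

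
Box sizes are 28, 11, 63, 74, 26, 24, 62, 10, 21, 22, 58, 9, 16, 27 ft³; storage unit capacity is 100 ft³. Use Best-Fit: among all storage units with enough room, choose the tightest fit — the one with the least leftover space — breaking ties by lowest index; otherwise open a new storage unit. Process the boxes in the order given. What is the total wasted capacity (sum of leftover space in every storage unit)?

28 ft³ → storage unit 1 (remaining 72 ft³)
11 ft³ → storage unit 1 (remaining 61 ft³)
63 ft³ → storage unit 2 (remaining 37 ft³)
74 ft³ → storage unit 3 (remaining 26 ft³)
26 ft³ → storage unit 3 (remaining 0 ft³)
24 ft³ → storage unit 2 (remaining 13 ft³)
62 ft³ → storage unit 4 (remaining 38 ft³)
10 ft³ → storage unit 2 (remaining 3 ft³)
21 ft³ → storage unit 4 (remaining 17 ft³)
22 ft³ → storage unit 1 (remaining 39 ft³)
58 ft³ → storage unit 5 (remaining 42 ft³)
9 ft³ → storage unit 4 (remaining 8 ft³)
16 ft³ → storage unit 1 (remaining 23 ft³)
27 ft³ → storage unit 5 (remaining 15 ft³)
5 storage units × 100 ft³ = 500 ft³; used 451 ft³; unused 49 ft³.

49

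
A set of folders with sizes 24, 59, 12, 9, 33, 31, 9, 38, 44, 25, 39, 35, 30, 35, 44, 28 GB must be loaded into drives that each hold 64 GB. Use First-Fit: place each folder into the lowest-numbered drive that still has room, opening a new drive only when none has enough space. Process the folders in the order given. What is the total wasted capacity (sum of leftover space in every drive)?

drive 1: place 24 GB, 40 GB left
drive 2: place 59 GB, 5 GB left
drive 1: place 12 GB, 28 GB left
drive 1: place 9 GB, 19 GB left
drive 3: place 33 GB, 31 GB left
drive 3: place 31 GB, 0 GB left
drive 1: place 9 GB, 10 GB left
drive 4: place 38 GB, 26 GB left
drive 5: place 44 GB, 20 GB left
drive 4: place 25 GB, 1 GB left
drive 6: place 39 GB, 25 GB left
drive 7: place 35 GB, 29 GB left
drive 8: place 30 GB, 34 GB left
drive 9: place 35 GB, 29 GB left
drive 10: place 44 GB, 20 GB left
drive 7: place 28 GB, 1 GB left
10 drives × 64 GB = 640 GB; used 495 GB; unused 145 GB.

145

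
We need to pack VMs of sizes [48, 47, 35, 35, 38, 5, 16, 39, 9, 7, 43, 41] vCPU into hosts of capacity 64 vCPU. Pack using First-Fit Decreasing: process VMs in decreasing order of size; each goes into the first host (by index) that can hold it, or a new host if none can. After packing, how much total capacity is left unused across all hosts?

149

Sorted descending: 48, 47, 43, 41, 39, 38, 35, 35, 16, 9, 7, 5.
48 vCPU → host 1 (remaining 16 vCPU)
47 vCPU → host 2 (remaining 17 vCPU)
43 vCPU → host 3 (remaining 21 vCPU)
41 vCPU → host 4 (remaining 23 vCPU)
39 vCPU → host 5 (remaining 25 vCPU)
38 vCPU → host 6 (remaining 26 vCPU)
35 vCPU → host 7 (remaining 29 vCPU)
35 vCPU → host 8 (remaining 29 vCPU)
16 vCPU → host 1 (remaining 0 vCPU)
9 vCPU → host 2 (remaining 8 vCPU)
7 vCPU → host 2 (remaining 1 vCPU)
5 vCPU → host 3 (remaining 16 vCPU)
8 hosts × 64 vCPU = 512 vCPU; used 363 vCPU; unused 149 vCPU.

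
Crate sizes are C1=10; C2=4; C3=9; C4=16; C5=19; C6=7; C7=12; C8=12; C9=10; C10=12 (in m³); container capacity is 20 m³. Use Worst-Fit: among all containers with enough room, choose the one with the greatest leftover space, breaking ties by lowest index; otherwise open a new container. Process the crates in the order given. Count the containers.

container 1: place C1 (10 m³), 10 m³ left
container 1: place C2 (4 m³), 6 m³ left
container 2: place C3 (9 m³), 11 m³ left
container 3: place C4 (16 m³), 4 m³ left
container 4: place C5 (19 m³), 1 m³ left
container 2: place C6 (7 m³), 4 m³ left
container 5: place C7 (12 m³), 8 m³ left
container 6: place C8 (12 m³), 8 m³ left
container 7: place C9 (10 m³), 10 m³ left
container 8: place C10 (12 m³), 8 m³ left

8 containers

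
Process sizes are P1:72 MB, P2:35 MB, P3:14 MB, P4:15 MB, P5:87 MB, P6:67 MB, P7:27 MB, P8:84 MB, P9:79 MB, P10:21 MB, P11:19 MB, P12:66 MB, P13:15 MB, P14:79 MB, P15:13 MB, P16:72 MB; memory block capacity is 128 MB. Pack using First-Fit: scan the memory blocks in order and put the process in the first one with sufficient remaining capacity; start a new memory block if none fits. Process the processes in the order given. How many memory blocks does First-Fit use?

memory block 1: place P1 (72 MB), 56 MB left
memory block 1: place P2 (35 MB), 21 MB left
memory block 1: place P3 (14 MB), 7 MB left
memory block 2: place P4 (15 MB), 113 MB left
memory block 2: place P5 (87 MB), 26 MB left
memory block 3: place P6 (67 MB), 61 MB left
memory block 3: place P7 (27 MB), 34 MB left
memory block 4: place P8 (84 MB), 44 MB left
memory block 5: place P9 (79 MB), 49 MB left
memory block 2: place P10 (21 MB), 5 MB left
memory block 3: place P11 (19 MB), 15 MB left
memory block 6: place P12 (66 MB), 62 MB left
memory block 3: place P13 (15 MB), 0 MB left
memory block 7: place P14 (79 MB), 49 MB left
memory block 4: place P15 (13 MB), 31 MB left
memory block 8: place P16 (72 MB), 56 MB left

8 memory blocks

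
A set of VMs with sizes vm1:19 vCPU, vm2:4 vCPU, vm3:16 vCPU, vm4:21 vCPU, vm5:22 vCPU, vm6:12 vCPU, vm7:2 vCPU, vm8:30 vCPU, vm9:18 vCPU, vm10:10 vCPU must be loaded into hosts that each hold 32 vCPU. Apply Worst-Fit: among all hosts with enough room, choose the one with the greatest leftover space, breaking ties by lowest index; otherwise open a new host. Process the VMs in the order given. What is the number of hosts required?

host 1: place vm1 (19 vCPU), 13 vCPU left
host 1: place vm2 (4 vCPU), 9 vCPU left
host 2: place vm3 (16 vCPU), 16 vCPU left
host 3: place vm4 (21 vCPU), 11 vCPU left
host 4: place vm5 (22 vCPU), 10 vCPU left
host 2: place vm6 (12 vCPU), 4 vCPU left
host 3: place vm7 (2 vCPU), 9 vCPU left
host 5: place vm8 (30 vCPU), 2 vCPU left
host 6: place vm9 (18 vCPU), 14 vCPU left
host 6: place vm10 (10 vCPU), 4 vCPU left

6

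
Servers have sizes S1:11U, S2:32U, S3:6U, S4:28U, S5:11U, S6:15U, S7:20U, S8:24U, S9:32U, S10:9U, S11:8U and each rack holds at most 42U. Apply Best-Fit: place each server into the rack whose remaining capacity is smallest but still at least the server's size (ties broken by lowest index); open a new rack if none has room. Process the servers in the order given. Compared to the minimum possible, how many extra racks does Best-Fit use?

1

Best-Fit: [11,28] [32,6] [11,15,8] [20] [24] [32,9] → 6 racks.
Total size 196U; any packing needs at least ⌈196/42⌉ = 5 racks.
An optimal packing achieves that bound: [32,9] [32,8] [28,11] [24,15] [20,11,6] → 5 racks.
Excess: 6 − 5 = 1.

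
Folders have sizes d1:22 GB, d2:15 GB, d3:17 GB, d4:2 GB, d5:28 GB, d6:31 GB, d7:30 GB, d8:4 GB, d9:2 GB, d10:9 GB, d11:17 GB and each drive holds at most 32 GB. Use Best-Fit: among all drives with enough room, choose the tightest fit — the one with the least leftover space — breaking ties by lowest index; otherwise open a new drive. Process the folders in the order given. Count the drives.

6

d1 (22 GB) → drive 1 (remaining 10 GB)
d2 (15 GB) → drive 2 (remaining 17 GB)
d3 (17 GB) → drive 2 (remaining 0 GB)
d4 (2 GB) → drive 1 (remaining 8 GB)
d5 (28 GB) → drive 3 (remaining 4 GB)
d6 (31 GB) → drive 4 (remaining 1 GB)
d7 (30 GB) → drive 5 (remaining 2 GB)
d8 (4 GB) → drive 3 (remaining 0 GB)
d9 (2 GB) → drive 5 (remaining 0 GB)
d10 (9 GB) → drive 6 (remaining 23 GB)
d11 (17 GB) → drive 6 (remaining 6 GB)
Final drives: [22,2] [15,17] [28,4] [31] [30,2] [9,17].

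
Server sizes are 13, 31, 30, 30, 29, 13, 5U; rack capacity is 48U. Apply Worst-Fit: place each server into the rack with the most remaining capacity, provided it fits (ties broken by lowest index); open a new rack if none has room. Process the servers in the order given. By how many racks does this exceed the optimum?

Worst-Fit: [13,31] [30,5] [30] [29,13] → 4 racks.
Total size 151U; any packing needs at least ⌈151/48⌉ = 4 racks.
So 4 is already optimal.

0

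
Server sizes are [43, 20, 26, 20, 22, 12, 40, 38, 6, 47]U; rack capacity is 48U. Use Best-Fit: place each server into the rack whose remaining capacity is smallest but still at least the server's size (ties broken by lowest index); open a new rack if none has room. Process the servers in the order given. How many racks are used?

7

Put 43U in rack 1; 5U remain.
Put 20U in rack 2; 28U remain.
Put 26U in rack 2; 2U remain.
Put 20U in rack 3; 28U remain.
Put 22U in rack 3; 6U remain.
Put 12U in rack 4; 36U remain.
Put 40U in rack 5; 8U remain.
Put 38U in rack 6; 10U remain.
Put 6U in rack 3; 0U remain.
Put 47U in rack 7; 1U remain.
Final racks: [43] [20,26] [20,22,6] [12] [40] [38] [47].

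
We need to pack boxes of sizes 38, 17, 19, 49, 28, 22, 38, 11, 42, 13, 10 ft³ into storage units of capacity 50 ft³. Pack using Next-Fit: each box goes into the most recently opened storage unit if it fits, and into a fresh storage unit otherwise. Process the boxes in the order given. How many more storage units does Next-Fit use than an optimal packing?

1

Next-Fit: [38] [17,19] [49] [28,22] [38,11] [42] [13,10] → 7 storage units.
Total size 287 ft³; any packing needs at least ⌈287/50⌉ = 6 storage units.
An optimal packing achieves that bound: [49] [42] [38,11] [38,10] [28,22] [19,17,13] → 6 storage units.
Excess: 7 − 6 = 1.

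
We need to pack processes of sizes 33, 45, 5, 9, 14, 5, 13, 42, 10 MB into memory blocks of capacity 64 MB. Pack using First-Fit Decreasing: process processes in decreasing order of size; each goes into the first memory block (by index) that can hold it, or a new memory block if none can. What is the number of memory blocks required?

Sorted descending: 45, 42, 33, 14, 13, 10, 9, 5, 5.
memory block 1: place 45 MB, 19 MB left
memory block 2: place 42 MB, 22 MB left
memory block 3: place 33 MB, 31 MB left
memory block 1: place 14 MB, 5 MB left
memory block 2: place 13 MB, 9 MB left
memory block 3: place 10 MB, 21 MB left
memory block 2: place 9 MB, 0 MB left
memory block 1: place 5 MB, 0 MB left
memory block 3: place 5 MB, 16 MB left

3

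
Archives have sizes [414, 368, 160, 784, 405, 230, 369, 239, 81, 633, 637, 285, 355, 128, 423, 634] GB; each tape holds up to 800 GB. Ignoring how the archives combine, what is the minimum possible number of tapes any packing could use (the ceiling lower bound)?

8 tapes

Total size = 414 + 368 + 160 + 784 + 405 + 230 + 369 + 239 + 81 + 633 + 637 + 285 + 355 + 128 + 423 + 634 = 6145 GB.
⌈6145 / 800⌉ = 8.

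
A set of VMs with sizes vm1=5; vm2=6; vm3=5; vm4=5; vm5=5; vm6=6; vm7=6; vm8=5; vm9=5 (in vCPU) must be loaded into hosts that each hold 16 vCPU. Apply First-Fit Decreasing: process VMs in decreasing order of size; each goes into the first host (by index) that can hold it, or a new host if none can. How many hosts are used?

Sorted descending: 6, 6, 6, 5, 5, 5, 5, 5, 5.
Put 6 vCPU in host 1; 10 vCPU remain.
Put 6 vCPU in host 1; 4 vCPU remain.
Put 6 vCPU in host 2; 10 vCPU remain.
Put 5 vCPU in host 2; 5 vCPU remain.
Put 5 vCPU in host 2; 0 vCPU remain.
Put 5 vCPU in host 3; 11 vCPU remain.
Put 5 vCPU in host 3; 6 vCPU remain.
Put 5 vCPU in host 3; 1 vCPU remain.
Put 5 vCPU in host 4; 11 vCPU remain.
Final hosts: [6,6] [6,5,5] [5,5,5] [5].

4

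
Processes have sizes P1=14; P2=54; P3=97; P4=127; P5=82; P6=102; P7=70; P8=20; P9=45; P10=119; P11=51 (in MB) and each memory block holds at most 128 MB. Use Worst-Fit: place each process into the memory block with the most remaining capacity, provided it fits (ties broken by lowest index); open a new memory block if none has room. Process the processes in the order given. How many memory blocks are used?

8

memory block 1: place P1 (14 MB), 114 MB left
memory block 1: place P2 (54 MB), 60 MB left
memory block 2: place P3 (97 MB), 31 MB left
memory block 3: place P4 (127 MB), 1 MB left
memory block 4: place P5 (82 MB), 46 MB left
memory block 5: place P6 (102 MB), 26 MB left
memory block 6: place P7 (70 MB), 58 MB left
memory block 1: place P8 (20 MB), 40 MB left
memory block 6: place P9 (45 MB), 13 MB left
memory block 7: place P10 (119 MB), 9 MB left
memory block 8: place P11 (51 MB), 77 MB left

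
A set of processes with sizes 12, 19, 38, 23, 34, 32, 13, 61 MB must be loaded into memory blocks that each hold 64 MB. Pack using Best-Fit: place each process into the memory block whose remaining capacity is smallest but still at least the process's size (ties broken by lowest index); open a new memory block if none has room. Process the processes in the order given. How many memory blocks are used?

memory block 1: place 12 MB, 52 MB left
memory block 1: place 19 MB, 33 MB left
memory block 2: place 38 MB, 26 MB left
memory block 2: place 23 MB, 3 MB left
memory block 3: place 34 MB, 30 MB left
memory block 1: place 32 MB, 1 MB left
memory block 3: place 13 MB, 17 MB left
memory block 4: place 61 MB, 3 MB left

4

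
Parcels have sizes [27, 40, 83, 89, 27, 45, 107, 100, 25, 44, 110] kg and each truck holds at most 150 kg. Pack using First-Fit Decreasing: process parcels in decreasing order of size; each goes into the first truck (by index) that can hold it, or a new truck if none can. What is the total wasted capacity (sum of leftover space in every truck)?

53

Sorted descending: 110, 107, 100, 89, 83, 45, 44, 40, 27, 27, 25.
Put 110 kg in truck 1; 40 kg remain.
Put 107 kg in truck 2; 43 kg remain.
Put 100 kg in truck 3; 50 kg remain.
Put 89 kg in truck 4; 61 kg remain.
Put 83 kg in truck 5; 67 kg remain.
Put 45 kg in truck 3; 5 kg remain.
Put 44 kg in truck 4; 17 kg remain.
Put 40 kg in truck 1; 0 kg remain.
Put 27 kg in truck 2; 16 kg remain.
Put 27 kg in truck 5; 40 kg remain.
Put 25 kg in truck 5; 15 kg remain.
5 trucks × 150 kg = 750 kg; used 697 kg; unused 53 kg.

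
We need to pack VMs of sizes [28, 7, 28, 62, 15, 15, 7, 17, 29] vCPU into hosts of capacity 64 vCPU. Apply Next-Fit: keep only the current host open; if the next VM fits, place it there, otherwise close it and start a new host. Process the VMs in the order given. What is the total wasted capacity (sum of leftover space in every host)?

48

28 vCPU → host 1 (remaining 36 vCPU)
7 vCPU → host 1 (remaining 29 vCPU)
28 vCPU → host 1 (remaining 1 vCPU)
62 vCPU → host 2 (remaining 2 vCPU)
15 vCPU → host 3 (remaining 49 vCPU)
15 vCPU → host 3 (remaining 34 vCPU)
7 vCPU → host 3 (remaining 27 vCPU)
17 vCPU → host 3 (remaining 10 vCPU)
29 vCPU → host 4 (remaining 35 vCPU)
4 hosts × 64 vCPU = 256 vCPU; used 208 vCPU; unused 48 vCPU.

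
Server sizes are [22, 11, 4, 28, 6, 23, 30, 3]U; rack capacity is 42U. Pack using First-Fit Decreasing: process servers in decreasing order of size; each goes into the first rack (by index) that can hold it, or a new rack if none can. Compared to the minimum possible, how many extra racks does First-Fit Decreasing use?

0

First-Fit Decreasing: [30,11] [28,6,4,3] [23] [22] → 4 racks.
Total size 127U; any packing needs at least ⌈127/42⌉ = 4 racks.
So 4 is already optimal.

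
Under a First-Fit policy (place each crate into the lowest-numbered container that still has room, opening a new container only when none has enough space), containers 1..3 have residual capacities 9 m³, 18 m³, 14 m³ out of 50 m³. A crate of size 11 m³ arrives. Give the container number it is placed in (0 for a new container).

Containers with room: container 2 (18 m³), container 3 (14 m³).
The first with room is container 2.

2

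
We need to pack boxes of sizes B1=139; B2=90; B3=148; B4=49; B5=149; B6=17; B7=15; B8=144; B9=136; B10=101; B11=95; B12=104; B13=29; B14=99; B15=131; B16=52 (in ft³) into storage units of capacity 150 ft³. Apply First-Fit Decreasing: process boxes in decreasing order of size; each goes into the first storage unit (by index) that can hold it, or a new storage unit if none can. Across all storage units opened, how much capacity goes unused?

152

Sorted descending: 149, 148, 144, 139, 136, 131, 104, 101, 99, 95, 90, 52, 49, 29, 17, 15.
storage unit 1: place 149 ft³, 1 ft³ left
storage unit 2: place 148 ft³, 2 ft³ left
storage unit 3: place 144 ft³, 6 ft³ left
storage unit 4: place 139 ft³, 11 ft³ left
storage unit 5: place 136 ft³, 14 ft³ left
storage unit 6: place 131 ft³, 19 ft³ left
storage unit 7: place 104 ft³, 46 ft³ left
storage unit 8: place 101 ft³, 49 ft³ left
storage unit 9: place 99 ft³, 51 ft³ left
storage unit 10: place 95 ft³, 55 ft³ left
storage unit 11: place 90 ft³, 60 ft³ left
storage unit 10: place 52 ft³, 3 ft³ left
storage unit 8: place 49 ft³, 0 ft³ left
storage unit 7: place 29 ft³, 17 ft³ left
storage unit 6: place 17 ft³, 2 ft³ left
storage unit 7: place 15 ft³, 2 ft³ left
11 storage units × 150 ft³ = 1650 ft³; used 1498 ft³; unused 152 ft³.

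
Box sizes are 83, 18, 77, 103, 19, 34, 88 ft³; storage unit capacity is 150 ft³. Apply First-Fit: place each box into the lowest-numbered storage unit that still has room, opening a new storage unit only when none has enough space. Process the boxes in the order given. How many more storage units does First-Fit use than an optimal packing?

First-Fit: [83,18,19] [77,34] [103] [88] → 4 storage units.
4 boxes exceed 75 ft³ (half the capacity), and no two of those can share a storage unit, so at least 4 storage units are needed.
So 4 is already optimal.

0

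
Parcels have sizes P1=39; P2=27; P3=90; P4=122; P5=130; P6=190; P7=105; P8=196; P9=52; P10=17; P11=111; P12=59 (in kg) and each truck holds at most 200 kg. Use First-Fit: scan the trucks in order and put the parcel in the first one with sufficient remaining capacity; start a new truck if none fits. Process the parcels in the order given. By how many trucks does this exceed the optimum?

First-Fit: [39,27,90,17] [122,52] [130,59] [190] [105] [196] [111] → 7 trucks.
Total size 1138 kg; any packing needs at least ⌈1138/200⌉ = 6 trucks.
An optimal packing achieves that bound: [196] [190] [130,59] [122,52,17] [111,39,27] [105,90] → 6 trucks.
Excess: 7 − 6 = 1.

1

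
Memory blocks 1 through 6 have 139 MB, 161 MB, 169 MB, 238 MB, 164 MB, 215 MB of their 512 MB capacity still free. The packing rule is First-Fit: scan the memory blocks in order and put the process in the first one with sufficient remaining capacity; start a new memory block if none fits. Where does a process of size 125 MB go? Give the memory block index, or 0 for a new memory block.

Memory blocks with room: memory block 1 (139 MB), memory block 2 (161 MB), memory block 3 (169 MB), memory block 4 (238 MB), memory block 5 (164 MB), memory block 6 (215 MB).
The first with room is memory block 1.

1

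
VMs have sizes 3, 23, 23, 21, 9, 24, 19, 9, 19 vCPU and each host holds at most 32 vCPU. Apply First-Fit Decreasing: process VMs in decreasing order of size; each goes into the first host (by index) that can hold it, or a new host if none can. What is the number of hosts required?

6

Sorted descending: 24, 23, 23, 21, 19, 19, 9, 9, 3.
host 1: place 24 vCPU, 8 vCPU left
host 2: place 23 vCPU, 9 vCPU left
host 3: place 23 vCPU, 9 vCPU left
host 4: place 21 vCPU, 11 vCPU left
host 5: place 19 vCPU, 13 vCPU left
host 6: place 19 vCPU, 13 vCPU left
host 2: place 9 vCPU, 0 vCPU left
host 3: place 9 vCPU, 0 vCPU left
host 1: place 3 vCPU, 5 vCPU left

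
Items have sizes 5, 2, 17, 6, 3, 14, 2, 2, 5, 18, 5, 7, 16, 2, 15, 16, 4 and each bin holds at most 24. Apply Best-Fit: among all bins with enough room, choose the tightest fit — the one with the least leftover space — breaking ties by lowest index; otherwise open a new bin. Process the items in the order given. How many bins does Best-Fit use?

7

Put 5 in bin 1; 19 remain.
Put 2 in bin 1; 17 remain.
Put 17 in bin 1; 0 remain.
Put 6 in bin 2; 18 remain.
Put 3 in bin 2; 15 remain.
Put 14 in bin 2; 1 remain.
Put 2 in bin 3; 22 remain.
Put 2 in bin 3; 20 remain.
Put 5 in bin 3; 15 remain.
Put 18 in bin 4; 6 remain.
Put 5 in bin 4; 1 remain.
Put 7 in bin 3; 8 remain.
Put 16 in bin 5; 8 remain.
Put 2 in bin 3; 6 remain.
Put 15 in bin 6; 9 remain.
Put 16 in bin 7; 8 remain.
Put 4 in bin 3; 2 remain.
Final bins: [5,2,17] [6,3,14] [2,2,5,7,2,4] [18,5] [16] [15] [16].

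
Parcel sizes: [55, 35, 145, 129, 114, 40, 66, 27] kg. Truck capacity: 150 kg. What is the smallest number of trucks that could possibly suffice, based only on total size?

5 trucks

Total size = 55 + 35 + 145 + 129 + 114 + 40 + 66 + 27 = 611 kg.
⌈611 / 150⌉ = 5.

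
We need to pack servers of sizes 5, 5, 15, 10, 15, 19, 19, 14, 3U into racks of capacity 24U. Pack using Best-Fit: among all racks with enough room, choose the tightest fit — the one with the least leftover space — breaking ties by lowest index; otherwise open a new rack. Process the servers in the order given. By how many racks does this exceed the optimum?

Best-Fit: [5,5,10,3] [15] [15] [19] [19] [14] → 6 racks.
Total size 105U; any packing needs at least ⌈105/24⌉ = 5 racks.
An optimal packing achieves that bound: [19,5] [19,5] [15,3] [15] [14,10] → 5 racks.
Excess: 6 − 5 = 1.

1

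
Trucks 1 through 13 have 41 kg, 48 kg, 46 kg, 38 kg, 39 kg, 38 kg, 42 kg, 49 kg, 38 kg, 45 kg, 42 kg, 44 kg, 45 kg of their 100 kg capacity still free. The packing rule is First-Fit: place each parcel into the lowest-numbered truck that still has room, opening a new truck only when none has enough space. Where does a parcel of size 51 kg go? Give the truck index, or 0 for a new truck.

No truck has ≥ 51 kg free, so a new truck is opened.

0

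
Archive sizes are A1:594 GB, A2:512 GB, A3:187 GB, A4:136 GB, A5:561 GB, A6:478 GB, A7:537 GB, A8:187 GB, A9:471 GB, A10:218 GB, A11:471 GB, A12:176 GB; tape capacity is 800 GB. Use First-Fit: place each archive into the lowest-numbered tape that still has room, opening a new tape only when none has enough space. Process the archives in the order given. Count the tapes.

Put A1 (594 GB) in tape 1; 206 GB remain.
Put A2 (512 GB) in tape 2; 288 GB remain.
Put A3 (187 GB) in tape 1; 19 GB remain.
Put A4 (136 GB) in tape 2; 152 GB remain.
Put A5 (561 GB) in tape 3; 239 GB remain.
Put A6 (478 GB) in tape 4; 322 GB remain.
Put A7 (537 GB) in tape 5; 263 GB remain.
Put A8 (187 GB) in tape 3; 52 GB remain.
Put A9 (471 GB) in tape 6; 329 GB remain.
Put A10 (218 GB) in tape 4; 104 GB remain.
Put A11 (471 GB) in tape 7; 329 GB remain.
Put A12 (176 GB) in tape 5; 87 GB remain.

7 tapes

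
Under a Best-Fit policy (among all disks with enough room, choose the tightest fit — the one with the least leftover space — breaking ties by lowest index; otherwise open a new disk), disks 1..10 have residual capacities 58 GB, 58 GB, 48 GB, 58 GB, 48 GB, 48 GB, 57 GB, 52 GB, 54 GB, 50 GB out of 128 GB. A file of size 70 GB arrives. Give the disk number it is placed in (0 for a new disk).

0

No disk has ≥ 70 GB free, so a new disk is opened.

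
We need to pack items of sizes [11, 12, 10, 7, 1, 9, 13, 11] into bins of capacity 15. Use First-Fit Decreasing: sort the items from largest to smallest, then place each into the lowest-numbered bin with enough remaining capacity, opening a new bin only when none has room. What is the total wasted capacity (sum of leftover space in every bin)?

31

Sorted descending: 13, 12, 11, 11, 10, 9, 7, 1.
13 → bin 1 (remaining 2)
12 → bin 2 (remaining 3)
11 → bin 3 (remaining 4)
11 → bin 4 (remaining 4)
10 → bin 5 (remaining 5)
9 → bin 6 (remaining 6)
7 → bin 7 (remaining 8)
1 → bin 1 (remaining 1)
7 bins × 15 = 105; used 74; unused 31.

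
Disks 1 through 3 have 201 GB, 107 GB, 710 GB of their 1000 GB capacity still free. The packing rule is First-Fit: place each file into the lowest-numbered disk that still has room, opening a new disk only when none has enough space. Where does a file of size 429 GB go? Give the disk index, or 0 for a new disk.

Disks with room: disk 3 (710 GB).
The first with room is disk 3.

3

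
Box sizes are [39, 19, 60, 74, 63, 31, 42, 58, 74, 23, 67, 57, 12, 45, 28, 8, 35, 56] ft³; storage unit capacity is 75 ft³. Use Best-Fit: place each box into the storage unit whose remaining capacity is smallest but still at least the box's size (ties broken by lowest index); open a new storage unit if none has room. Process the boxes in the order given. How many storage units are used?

12

storage unit 1: place 39 ft³, 36 ft³ left
storage unit 1: place 19 ft³, 17 ft³ left
storage unit 2: place 60 ft³, 15 ft³ left
storage unit 3: place 74 ft³, 1 ft³ left
storage unit 4: place 63 ft³, 12 ft³ left
storage unit 5: place 31 ft³, 44 ft³ left
storage unit 5: place 42 ft³, 2 ft³ left
storage unit 6: place 58 ft³, 17 ft³ left
storage unit 7: place 74 ft³, 1 ft³ left
storage unit 8: place 23 ft³, 52 ft³ left
storage unit 9: place 67 ft³, 8 ft³ left
storage unit 10: place 57 ft³, 18 ft³ left
storage unit 4: place 12 ft³, 0 ft³ left
storage unit 8: place 45 ft³, 7 ft³ left
storage unit 11: place 28 ft³, 47 ft³ left
storage unit 9: place 8 ft³, 0 ft³ left
storage unit 11: place 35 ft³, 12 ft³ left
storage unit 12: place 56 ft³, 19 ft³ left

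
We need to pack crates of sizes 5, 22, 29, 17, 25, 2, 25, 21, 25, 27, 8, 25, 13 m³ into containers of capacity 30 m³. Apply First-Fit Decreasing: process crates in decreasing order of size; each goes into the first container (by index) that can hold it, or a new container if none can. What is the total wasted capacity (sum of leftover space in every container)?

Sorted descending: 29, 27, 25, 25, 25, 25, 22, 21, 17, 13, 8, 5, 2.
Put 29 m³ in container 1; 1 m³ remain.
Put 27 m³ in container 2; 3 m³ remain.
Put 25 m³ in container 3; 5 m³ remain.
Put 25 m³ in container 4; 5 m³ remain.
Put 25 m³ in container 5; 5 m³ remain.
Put 25 m³ in container 6; 5 m³ remain.
Put 22 m³ in container 7; 8 m³ remain.
Put 21 m³ in container 8; 9 m³ remain.
Put 17 m³ in container 9; 13 m³ remain.
Put 13 m³ in container 9; 0 m³ remain.
Put 8 m³ in container 7; 0 m³ remain.
Put 5 m³ in container 3; 0 m³ remain.
Put 2 m³ in container 2; 1 m³ remain.
9 containers × 30 m³ = 270 m³; used 244 m³; unused 26 m³.

26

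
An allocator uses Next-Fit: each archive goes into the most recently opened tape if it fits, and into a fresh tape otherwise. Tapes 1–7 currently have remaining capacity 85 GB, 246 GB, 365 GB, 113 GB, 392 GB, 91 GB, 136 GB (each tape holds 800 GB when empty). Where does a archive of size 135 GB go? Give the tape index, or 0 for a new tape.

7

Next-Fit only looks at tape 7, which has 136 GB free.
135 GB fits there.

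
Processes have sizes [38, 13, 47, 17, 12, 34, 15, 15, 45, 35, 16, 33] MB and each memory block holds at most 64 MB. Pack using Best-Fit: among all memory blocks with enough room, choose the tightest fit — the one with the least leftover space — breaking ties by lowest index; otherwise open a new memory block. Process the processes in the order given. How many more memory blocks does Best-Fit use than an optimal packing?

Best-Fit: [38,13,12] [47,17] [34,15,15] [45,16] [35] [33] → 6 memory blocks.
6 processes exceed 32 MB (half the capacity), and no two of those can share a memory block, so at least 6 memory blocks are needed.
So 6 is already optimal.

0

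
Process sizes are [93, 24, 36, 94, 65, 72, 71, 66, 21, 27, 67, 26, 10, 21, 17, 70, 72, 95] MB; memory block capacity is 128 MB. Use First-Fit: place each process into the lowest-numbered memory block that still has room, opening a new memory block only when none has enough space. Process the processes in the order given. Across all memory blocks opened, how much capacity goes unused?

Put 93 MB in memory block 1; 35 MB remain.
Put 24 MB in memory block 1; 11 MB remain.
Put 36 MB in memory block 2; 92 MB remain.
Put 94 MB in memory block 3; 34 MB remain.
Put 65 MB in memory block 2; 27 MB remain.
Put 72 MB in memory block 4; 56 MB remain.
Put 71 MB in memory block 5; 57 MB remain.
Put 66 MB in memory block 6; 62 MB remain.
Put 21 MB in memory block 2; 6 MB remain.
Put 27 MB in memory block 3; 7 MB remain.
Put 67 MB in memory block 7; 61 MB remain.
Put 26 MB in memory block 4; 30 MB remain.
Put 10 MB in memory block 1; 1 MB remain.
Put 21 MB in memory block 4; 9 MB remain.
Put 17 MB in memory block 5; 40 MB remain.
Put 70 MB in memory block 8; 58 MB remain.
Put 72 MB in memory block 9; 56 MB remain.
Put 95 MB in memory block 10; 33 MB remain.
10 memory blocks × 128 MB = 1280 MB; used 947 MB; unused 333 MB.

333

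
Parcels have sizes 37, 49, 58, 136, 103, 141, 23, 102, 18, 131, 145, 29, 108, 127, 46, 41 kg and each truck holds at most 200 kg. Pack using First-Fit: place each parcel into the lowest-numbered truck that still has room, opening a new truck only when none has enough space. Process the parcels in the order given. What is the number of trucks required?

37 kg → truck 1 (remaining 163 kg)
49 kg → truck 1 (remaining 114 kg)
58 kg → truck 1 (remaining 56 kg)
136 kg → truck 2 (remaining 64 kg)
103 kg → truck 3 (remaining 97 kg)
141 kg → truck 4 (remaining 59 kg)
23 kg → truck 1 (remaining 33 kg)
102 kg → truck 5 (remaining 98 kg)
18 kg → truck 1 (remaining 15 kg)
131 kg → truck 6 (remaining 69 kg)
145 kg → truck 7 (remaining 55 kg)
29 kg → truck 2 (remaining 35 kg)
108 kg → truck 8 (remaining 92 kg)
127 kg → truck 9 (remaining 73 kg)
46 kg → truck 3 (remaining 51 kg)
41 kg → truck 3 (remaining 10 kg)

9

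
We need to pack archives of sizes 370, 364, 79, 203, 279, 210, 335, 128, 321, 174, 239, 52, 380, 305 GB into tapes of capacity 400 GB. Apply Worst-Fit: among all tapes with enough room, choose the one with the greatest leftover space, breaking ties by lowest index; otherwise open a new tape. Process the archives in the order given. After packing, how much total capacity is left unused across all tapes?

tape 1: place 370 GB, 30 GB left
tape 2: place 364 GB, 36 GB left
tape 3: place 79 GB, 321 GB left
tape 3: place 203 GB, 118 GB left
tape 4: place 279 GB, 121 GB left
tape 5: place 210 GB, 190 GB left
tape 6: place 335 GB, 65 GB left
tape 5: place 128 GB, 62 GB left
tape 7: place 321 GB, 79 GB left
tape 8: place 174 GB, 226 GB left
tape 9: place 239 GB, 161 GB left
tape 8: place 52 GB, 174 GB left
tape 10: place 380 GB, 20 GB left
tape 11: place 305 GB, 95 GB left
11 tapes × 400 GB = 4400 GB; used 3439 GB; unused 961 GB.

961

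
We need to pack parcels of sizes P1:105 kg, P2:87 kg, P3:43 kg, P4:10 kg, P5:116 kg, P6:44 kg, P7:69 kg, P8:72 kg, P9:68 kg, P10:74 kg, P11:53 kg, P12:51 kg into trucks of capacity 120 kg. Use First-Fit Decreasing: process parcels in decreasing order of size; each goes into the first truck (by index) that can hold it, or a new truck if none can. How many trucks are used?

8 trucks

Sorted descending: 116, 105, 87, 74, 72, 69, 68, 53, 51, 44, 43, 10.
Put 116 kg in truck 1; 4 kg remain.
Put 105 kg in truck 2; 15 kg remain.
Put 87 kg in truck 3; 33 kg remain.
Put 74 kg in truck 4; 46 kg remain.
Put 72 kg in truck 5; 48 kg remain.
Put 69 kg in truck 6; 51 kg remain.
Put 68 kg in truck 7; 52 kg remain.
Put 53 kg in truck 8; 67 kg remain.
Put 51 kg in truck 6; 0 kg remain.
Put 44 kg in truck 4; 2 kg remain.
Put 43 kg in truck 5; 5 kg remain.
Put 10 kg in truck 2; 5 kg remain.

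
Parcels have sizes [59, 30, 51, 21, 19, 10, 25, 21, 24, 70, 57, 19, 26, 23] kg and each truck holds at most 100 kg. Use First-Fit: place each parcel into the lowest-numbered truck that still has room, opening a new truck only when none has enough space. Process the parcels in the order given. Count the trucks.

5 trucks

truck 1: place 59 kg, 41 kg left
truck 1: place 30 kg, 11 kg left
truck 2: place 51 kg, 49 kg left
truck 2: place 21 kg, 28 kg left
truck 2: place 19 kg, 9 kg left
truck 1: place 10 kg, 1 kg left
truck 3: place 25 kg, 75 kg left
truck 3: place 21 kg, 54 kg left
truck 3: place 24 kg, 30 kg left
truck 4: place 70 kg, 30 kg left
truck 5: place 57 kg, 43 kg left
truck 3: place 19 kg, 11 kg left
truck 4: place 26 kg, 4 kg left
truck 5: place 23 kg, 20 kg left
Final trucks: [59,30,10] [51,21,19] [25,21,24,19] [70,26] [57,23].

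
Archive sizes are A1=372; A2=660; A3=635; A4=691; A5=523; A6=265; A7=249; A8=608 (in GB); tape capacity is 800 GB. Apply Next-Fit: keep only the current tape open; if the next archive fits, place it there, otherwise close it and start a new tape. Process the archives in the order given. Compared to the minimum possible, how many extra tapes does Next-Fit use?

1

Next-Fit: [372] [660] [635] [691] [523,265] [249] [608] → 7 tapes.
Total size 4003 GB; any packing needs at least ⌈4003/800⌉ = 6 tapes.
An optimal packing achieves that bound: [691] [660] [635] [608] [523,265] [372,249] → 6 tapes.
Excess: 7 − 6 = 1.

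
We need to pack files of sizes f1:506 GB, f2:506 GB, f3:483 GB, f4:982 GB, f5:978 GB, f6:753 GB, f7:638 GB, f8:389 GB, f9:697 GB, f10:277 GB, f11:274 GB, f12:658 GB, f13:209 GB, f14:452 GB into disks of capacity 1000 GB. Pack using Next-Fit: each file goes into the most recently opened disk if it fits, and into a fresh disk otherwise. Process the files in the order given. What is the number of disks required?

f1 (506 GB) → disk 1 (remaining 494 GB)
f2 (506 GB) → disk 2 (remaining 494 GB)
f3 (483 GB) → disk 2 (remaining 11 GB)
f4 (982 GB) → disk 3 (remaining 18 GB)
f5 (978 GB) → disk 4 (remaining 22 GB)
f6 (753 GB) → disk 5 (remaining 247 GB)
f7 (638 GB) → disk 6 (remaining 362 GB)
f8 (389 GB) → disk 7 (remaining 611 GB)
f9 (697 GB) → disk 8 (remaining 303 GB)
f10 (277 GB) → disk 8 (remaining 26 GB)
f11 (274 GB) → disk 9 (remaining 726 GB)
f12 (658 GB) → disk 9 (remaining 68 GB)
f13 (209 GB) → disk 10 (remaining 791 GB)
f14 (452 GB) → disk 10 (remaining 339 GB)
Final disks: [506] [506,483] [982] [978] [753] [638] [389] [697,277] [274,658] [209,452].

10 disks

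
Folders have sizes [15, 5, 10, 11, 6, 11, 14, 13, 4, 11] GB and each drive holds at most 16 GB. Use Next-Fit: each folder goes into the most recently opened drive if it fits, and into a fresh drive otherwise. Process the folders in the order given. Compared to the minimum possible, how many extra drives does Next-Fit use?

Next-Fit: [15] [5,10] [11] [6] [11] [14] [13] [4,11] → 8 drives.
Total size 100 GB; any packing needs at least ⌈100/16⌉ = 7 drives.
An optimal packing achieves that bound: [15] [14] [13] [11,5] [11,4] [11] [10,6] → 7 drives.
Excess: 8 − 7 = 1.

1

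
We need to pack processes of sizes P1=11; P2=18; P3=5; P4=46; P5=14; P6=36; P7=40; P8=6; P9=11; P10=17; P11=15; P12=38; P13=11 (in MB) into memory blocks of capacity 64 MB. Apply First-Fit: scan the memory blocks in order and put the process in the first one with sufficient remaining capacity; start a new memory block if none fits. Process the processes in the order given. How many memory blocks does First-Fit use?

5

P1 (11 MB) → memory block 1 (remaining 53 MB)
P2 (18 MB) → memory block 1 (remaining 35 MB)
P3 (5 MB) → memory block 1 (remaining 30 MB)
P4 (46 MB) → memory block 2 (remaining 18 MB)
P5 (14 MB) → memory block 1 (remaining 16 MB)
P6 (36 MB) → memory block 3 (remaining 28 MB)
P7 (40 MB) → memory block 4 (remaining 24 MB)
P8 (6 MB) → memory block 1 (remaining 10 MB)
P9 (11 MB) → memory block 2 (remaining 7 MB)
P10 (17 MB) → memory block 3 (remaining 11 MB)
P11 (15 MB) → memory block 4 (remaining 9 MB)
P12 (38 MB) → memory block 5 (remaining 26 MB)
P13 (11 MB) → memory block 3 (remaining 0 MB)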